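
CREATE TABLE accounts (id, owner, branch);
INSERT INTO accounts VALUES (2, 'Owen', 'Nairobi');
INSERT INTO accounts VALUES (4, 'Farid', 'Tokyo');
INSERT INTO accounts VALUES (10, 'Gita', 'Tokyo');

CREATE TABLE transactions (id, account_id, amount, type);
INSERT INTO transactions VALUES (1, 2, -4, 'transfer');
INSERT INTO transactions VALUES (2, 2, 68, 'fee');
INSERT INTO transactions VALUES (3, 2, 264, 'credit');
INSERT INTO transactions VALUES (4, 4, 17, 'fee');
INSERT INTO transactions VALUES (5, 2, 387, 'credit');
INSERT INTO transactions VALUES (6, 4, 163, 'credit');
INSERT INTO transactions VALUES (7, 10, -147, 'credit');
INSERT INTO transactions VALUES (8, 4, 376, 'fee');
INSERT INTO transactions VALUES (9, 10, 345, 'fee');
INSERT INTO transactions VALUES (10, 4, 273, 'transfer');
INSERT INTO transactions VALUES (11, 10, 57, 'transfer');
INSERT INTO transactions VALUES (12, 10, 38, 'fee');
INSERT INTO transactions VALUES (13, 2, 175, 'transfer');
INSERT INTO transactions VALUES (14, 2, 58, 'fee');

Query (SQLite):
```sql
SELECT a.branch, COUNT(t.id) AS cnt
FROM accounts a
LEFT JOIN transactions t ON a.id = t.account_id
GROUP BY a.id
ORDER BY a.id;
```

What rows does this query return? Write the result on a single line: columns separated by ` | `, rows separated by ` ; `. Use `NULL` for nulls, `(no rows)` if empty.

LEFT JOIN keeps every accounts row; unmatched ones get NULL for transactions columns.
Group by accounts.id and compute COUNT(t.id). COUNT(col) of an all-NULL group is 0.
  2: ids {1, 2, 3, 5, 13, 14} → COUNT(t.id)=6
  4: ids {4, 6, 8, 10} → COUNT(t.id)=4
  10: ids {7, 9, 11, 12} → COUNT(t.id)=4

Nairobi | 6 ; Tokyo | 4 ; Tokyo | 4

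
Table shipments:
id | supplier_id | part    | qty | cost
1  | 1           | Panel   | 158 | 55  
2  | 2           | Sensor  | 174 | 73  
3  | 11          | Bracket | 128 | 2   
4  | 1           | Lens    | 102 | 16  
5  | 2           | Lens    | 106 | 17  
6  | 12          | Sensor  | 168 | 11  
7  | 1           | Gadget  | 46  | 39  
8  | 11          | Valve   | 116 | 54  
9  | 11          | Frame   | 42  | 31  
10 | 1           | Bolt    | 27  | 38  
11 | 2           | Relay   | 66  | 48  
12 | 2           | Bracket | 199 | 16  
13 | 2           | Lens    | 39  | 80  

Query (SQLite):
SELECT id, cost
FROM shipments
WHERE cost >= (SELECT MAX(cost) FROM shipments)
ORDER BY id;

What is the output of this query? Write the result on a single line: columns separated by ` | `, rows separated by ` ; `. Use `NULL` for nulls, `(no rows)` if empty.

13 | 80

Scalar subquery: MAX(cost) over all shipments rows = 80.
Keep rows where cost >= that value.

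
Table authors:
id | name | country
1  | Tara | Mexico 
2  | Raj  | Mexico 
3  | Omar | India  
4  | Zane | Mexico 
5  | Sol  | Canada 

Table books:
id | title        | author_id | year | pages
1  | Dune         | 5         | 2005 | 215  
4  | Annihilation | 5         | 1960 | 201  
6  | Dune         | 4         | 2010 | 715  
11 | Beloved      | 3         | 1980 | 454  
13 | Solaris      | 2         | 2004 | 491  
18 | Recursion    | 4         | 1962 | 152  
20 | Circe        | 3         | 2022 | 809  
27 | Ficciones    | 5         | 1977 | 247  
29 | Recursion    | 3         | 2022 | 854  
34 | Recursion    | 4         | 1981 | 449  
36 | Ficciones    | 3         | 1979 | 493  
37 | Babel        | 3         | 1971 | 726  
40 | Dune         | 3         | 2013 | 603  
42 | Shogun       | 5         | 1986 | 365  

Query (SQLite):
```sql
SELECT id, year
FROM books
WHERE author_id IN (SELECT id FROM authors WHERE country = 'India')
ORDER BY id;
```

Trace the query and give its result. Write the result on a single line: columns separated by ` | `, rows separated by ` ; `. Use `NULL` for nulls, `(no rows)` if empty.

11 | 1980 ; 20 | 2022 ; 29 | 2022 ; 36 | 1979 ; 37 | 1971 ; 40 | 2013

Inner query: authors.id where country = 'India'.
Outer: keep books rows whose author_id is in that set.
Inner query → {3}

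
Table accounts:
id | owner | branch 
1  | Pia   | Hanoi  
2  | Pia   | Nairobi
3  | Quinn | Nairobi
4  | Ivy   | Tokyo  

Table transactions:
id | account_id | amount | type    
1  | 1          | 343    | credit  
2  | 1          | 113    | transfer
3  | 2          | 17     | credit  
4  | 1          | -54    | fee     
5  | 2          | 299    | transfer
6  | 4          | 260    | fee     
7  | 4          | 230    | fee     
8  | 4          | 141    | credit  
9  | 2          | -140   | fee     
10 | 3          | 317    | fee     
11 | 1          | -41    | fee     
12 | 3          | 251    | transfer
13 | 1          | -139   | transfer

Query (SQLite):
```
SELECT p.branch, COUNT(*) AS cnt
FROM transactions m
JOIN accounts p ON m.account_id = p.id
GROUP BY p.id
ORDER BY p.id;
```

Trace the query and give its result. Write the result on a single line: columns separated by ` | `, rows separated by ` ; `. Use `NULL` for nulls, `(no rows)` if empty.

Hanoi | 5 ; Nairobi | 3 ; Nairobi | 2 ; Tokyo | 3

Join each transactions row to its accounts via account_id.
Group joined rows by accounts.id; compute COUNT(*) per group.
  1: ids {1, 2, 4, 11, 13} → COUNT(*)=5
  2: ids {3, 5, 9} → COUNT(*)=3
  3: ids {10, 12} → COUNT(*)=2
  4: ids {6, 7, 8} → COUNT(*)=3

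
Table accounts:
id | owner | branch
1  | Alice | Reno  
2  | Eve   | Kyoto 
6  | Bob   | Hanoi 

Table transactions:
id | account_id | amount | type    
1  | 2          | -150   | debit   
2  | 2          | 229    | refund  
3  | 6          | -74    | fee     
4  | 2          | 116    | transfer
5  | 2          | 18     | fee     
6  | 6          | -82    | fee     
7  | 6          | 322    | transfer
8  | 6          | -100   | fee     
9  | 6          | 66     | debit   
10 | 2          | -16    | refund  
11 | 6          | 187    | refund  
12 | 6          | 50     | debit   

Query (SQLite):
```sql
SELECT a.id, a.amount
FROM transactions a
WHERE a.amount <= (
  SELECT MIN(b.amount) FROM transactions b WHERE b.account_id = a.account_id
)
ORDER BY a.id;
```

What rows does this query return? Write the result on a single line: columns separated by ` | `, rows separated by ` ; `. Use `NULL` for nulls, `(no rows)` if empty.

1 | -150 ; 8 | -100

For each transactions row a, compute MIN(amount) over rows sharing a.account_id.
Keep row a if a.amount <= that per-group MIN.
  account_id=2: MIN(amount) = -150
  account_id=6: MIN(amount) = -100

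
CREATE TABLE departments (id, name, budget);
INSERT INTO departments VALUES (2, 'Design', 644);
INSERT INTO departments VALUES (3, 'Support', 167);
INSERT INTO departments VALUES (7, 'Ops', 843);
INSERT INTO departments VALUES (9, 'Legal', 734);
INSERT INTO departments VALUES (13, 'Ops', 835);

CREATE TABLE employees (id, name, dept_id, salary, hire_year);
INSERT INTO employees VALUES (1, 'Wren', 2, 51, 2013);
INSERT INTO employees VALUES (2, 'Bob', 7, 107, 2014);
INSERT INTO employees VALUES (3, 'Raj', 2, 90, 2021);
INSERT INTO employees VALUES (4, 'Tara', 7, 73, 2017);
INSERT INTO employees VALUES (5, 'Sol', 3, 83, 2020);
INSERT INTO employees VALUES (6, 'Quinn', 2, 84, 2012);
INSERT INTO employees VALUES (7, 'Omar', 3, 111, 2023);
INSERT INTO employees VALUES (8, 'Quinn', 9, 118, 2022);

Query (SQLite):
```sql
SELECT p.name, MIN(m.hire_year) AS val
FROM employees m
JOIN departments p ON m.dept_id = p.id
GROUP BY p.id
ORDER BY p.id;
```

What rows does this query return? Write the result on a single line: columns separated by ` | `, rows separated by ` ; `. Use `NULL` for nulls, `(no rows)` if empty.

Design | 2012 ; Support | 2020 ; Ops | 2014 ; Legal | 2022

Join each employees row to its departments via dept_id.
Group joined rows by departments.id; compute MIN(m.hire_year) per group.
  2: ids {1, 3, 6} → MIN(m.hire_year)=2012
  3: ids {5, 7} → MIN(m.hire_year)=2020
  7: ids {2, 4} → MIN(m.hire_year)=2014
  9: ids {8} → MIN(m.hire_year)=2022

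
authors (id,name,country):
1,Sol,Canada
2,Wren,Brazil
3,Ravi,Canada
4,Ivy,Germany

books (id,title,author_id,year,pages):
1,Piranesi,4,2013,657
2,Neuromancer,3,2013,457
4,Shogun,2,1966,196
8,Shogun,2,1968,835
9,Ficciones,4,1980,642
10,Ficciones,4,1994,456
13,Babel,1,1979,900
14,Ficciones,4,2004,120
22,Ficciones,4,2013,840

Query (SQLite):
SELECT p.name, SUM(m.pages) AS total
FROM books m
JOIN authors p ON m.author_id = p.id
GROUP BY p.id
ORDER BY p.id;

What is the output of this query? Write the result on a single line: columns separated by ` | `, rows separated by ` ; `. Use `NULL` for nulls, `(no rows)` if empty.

Sol | 900 ; Wren | 1031 ; Ravi | 457 ; Ivy | 2715

Join each books row to its authors via author_id.
Group joined rows by authors.id; compute SUM(m.pages) per group.
  1: ids {13} → SUM(m.pages)=900
  2: ids {4, 8} → SUM(m.pages)=1031
  3: ids {2} → SUM(m.pages)=457
  4: ids {1, 9, 10, 14, 22} → SUM(m.pages)=2715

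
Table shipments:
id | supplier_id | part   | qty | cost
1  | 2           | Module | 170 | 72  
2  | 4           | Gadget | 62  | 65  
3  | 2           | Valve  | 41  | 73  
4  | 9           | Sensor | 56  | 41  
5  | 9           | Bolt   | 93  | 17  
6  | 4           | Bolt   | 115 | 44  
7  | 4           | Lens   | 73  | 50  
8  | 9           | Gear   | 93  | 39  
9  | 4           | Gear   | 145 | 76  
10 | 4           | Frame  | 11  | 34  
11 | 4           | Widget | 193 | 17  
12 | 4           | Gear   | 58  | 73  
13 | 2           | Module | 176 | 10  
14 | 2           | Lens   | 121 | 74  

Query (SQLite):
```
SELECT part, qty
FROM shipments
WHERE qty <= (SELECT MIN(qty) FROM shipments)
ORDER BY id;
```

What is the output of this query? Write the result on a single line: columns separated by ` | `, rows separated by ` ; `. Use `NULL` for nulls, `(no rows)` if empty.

Scalar subquery: MIN(qty) over all shipments rows = 11.
Keep rows where qty <= that value.

Frame | 11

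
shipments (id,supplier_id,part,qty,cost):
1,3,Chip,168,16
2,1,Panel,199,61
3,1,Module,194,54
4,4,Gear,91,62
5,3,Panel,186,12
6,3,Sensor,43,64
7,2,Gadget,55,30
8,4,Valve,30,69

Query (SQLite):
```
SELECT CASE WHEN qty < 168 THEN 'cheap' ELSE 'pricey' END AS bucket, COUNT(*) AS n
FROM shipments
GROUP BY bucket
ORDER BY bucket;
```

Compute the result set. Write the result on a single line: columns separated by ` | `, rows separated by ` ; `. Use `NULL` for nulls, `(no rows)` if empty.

Bucket rows by qty < 168 → 'cheap' else 'pricey'; count each bucket.

cheap | 4 ; pricey | 4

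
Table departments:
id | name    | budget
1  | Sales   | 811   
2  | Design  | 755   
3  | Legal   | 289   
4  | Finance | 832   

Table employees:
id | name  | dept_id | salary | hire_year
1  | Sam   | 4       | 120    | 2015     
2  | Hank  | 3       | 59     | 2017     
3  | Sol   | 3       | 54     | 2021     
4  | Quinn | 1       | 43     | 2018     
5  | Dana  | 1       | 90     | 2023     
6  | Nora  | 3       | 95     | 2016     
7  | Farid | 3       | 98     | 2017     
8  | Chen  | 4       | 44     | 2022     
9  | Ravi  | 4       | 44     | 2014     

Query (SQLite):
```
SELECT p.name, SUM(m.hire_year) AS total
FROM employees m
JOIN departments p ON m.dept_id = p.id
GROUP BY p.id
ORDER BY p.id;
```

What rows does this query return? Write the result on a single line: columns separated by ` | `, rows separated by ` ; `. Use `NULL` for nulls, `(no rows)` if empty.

Join each employees row to its departments via dept_id.
Group joined rows by departments.id; compute SUM(m.hire_year) per group.
  1: ids {4, 5} → SUM(m.hire_year)=4041
  3: ids {2, 3, 6, 7} → SUM(m.hire_year)=8071
  4: ids {1, 8, 9} → SUM(m.hire_year)=6051

Sales | 4041 ; Legal | 8071 ; Finance | 6051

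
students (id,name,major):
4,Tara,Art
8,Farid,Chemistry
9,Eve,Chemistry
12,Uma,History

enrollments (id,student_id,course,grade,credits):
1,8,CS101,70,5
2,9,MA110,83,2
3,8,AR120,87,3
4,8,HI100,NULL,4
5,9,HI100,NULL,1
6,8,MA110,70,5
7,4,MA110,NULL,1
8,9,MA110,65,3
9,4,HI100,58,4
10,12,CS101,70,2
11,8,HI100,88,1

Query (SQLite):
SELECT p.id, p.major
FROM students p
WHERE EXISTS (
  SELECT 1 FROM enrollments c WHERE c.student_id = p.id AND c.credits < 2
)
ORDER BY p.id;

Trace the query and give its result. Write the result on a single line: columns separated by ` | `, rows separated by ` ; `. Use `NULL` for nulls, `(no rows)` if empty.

4 | Art ; 8 | Chemistry ; 9 | Chemistry

For each students row, check whether any enrollments with matching student_id has credits < 2.
Keep rows where that is true.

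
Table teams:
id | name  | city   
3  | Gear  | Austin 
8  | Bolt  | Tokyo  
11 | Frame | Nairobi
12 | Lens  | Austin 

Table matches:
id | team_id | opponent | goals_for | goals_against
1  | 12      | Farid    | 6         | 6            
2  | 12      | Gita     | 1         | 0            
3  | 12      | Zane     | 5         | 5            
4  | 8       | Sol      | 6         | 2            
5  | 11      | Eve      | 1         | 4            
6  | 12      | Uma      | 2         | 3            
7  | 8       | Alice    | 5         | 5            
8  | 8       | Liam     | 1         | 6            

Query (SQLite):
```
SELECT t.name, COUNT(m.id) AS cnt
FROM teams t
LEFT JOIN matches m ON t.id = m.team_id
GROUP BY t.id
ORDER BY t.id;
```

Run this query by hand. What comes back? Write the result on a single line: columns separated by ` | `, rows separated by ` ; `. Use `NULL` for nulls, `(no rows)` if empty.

LEFT JOIN keeps every teams row; unmatched ones get NULL for matches columns.
Group by teams.id and compute COUNT(m.id). COUNT(col) of an all-NULL group is 0.
  3: ids {—} → COUNT(m.id)=0
  8: ids {4, 7, 8} → COUNT(m.id)=3
  11: ids {5} → COUNT(m.id)=1
  12: ids {1, 2, 3, 6} → COUNT(m.id)=4

Gear | 0 ; Bolt | 3 ; Frame | 1 ; Lens | 4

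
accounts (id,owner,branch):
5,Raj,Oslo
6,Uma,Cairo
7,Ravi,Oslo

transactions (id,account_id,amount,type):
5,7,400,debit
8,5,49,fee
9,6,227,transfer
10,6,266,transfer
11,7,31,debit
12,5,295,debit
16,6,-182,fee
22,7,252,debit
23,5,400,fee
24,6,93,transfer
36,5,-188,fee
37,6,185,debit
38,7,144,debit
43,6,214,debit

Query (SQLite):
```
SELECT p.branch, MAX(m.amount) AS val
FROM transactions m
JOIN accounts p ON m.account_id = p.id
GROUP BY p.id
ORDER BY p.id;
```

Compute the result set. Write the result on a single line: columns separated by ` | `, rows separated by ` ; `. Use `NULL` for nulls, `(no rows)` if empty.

Join each transactions row to its accounts via account_id.
Group joined rows by accounts.id; compute MAX(m.amount) per group.
  5: ids {8, 12, 23, 36} → MAX(m.amount)=400
  6: ids {9, 10, 16, 24, 37, 43} → MAX(m.amount)=266
  7: ids {5, 11, 22, 38} → MAX(m.amount)=400

Oslo | 400 ; Cairo | 266 ; Oslo | 400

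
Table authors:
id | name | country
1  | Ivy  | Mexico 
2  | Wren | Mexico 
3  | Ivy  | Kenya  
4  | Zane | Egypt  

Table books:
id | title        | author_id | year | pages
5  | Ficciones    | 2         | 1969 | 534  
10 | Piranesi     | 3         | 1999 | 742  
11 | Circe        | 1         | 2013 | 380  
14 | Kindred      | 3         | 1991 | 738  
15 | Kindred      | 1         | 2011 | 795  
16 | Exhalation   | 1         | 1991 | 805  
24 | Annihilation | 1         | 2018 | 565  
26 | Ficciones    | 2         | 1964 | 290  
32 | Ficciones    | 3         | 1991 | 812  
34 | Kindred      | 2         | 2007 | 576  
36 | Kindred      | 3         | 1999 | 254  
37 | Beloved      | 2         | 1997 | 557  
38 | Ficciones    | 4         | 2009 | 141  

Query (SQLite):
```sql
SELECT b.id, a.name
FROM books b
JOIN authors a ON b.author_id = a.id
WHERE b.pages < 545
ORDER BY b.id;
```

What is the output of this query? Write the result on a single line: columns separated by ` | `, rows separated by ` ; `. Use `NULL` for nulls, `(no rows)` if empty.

5 | Wren ; 11 | Ivy ; 26 | Wren ; 36 | Ivy ; 38 | Zane

Each books row matches the authors row where author_id = authors.id.
Then keep rows with b.pages < 545.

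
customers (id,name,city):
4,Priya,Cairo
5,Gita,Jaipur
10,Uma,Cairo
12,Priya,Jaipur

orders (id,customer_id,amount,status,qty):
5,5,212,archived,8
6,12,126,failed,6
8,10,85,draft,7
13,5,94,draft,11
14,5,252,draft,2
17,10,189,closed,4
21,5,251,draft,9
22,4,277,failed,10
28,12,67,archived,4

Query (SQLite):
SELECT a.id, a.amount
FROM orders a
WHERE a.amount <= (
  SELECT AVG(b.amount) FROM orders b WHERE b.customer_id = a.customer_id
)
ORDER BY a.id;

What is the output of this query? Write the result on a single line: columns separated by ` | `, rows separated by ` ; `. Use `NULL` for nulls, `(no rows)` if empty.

8 | 85 ; 13 | 94 ; 22 | 277 ; 28 | 67

For each orders row a, compute AVG(amount) over rows sharing a.customer_id.
Keep row a if a.amount <= that per-group AVG.
  customer_id=4: AVG(amount) = 277.0
  customer_id=5: AVG(amount) = 202.25
  customer_id=10: AVG(amount) = 137.0
  customer_id=12: AVG(amount) = 96.5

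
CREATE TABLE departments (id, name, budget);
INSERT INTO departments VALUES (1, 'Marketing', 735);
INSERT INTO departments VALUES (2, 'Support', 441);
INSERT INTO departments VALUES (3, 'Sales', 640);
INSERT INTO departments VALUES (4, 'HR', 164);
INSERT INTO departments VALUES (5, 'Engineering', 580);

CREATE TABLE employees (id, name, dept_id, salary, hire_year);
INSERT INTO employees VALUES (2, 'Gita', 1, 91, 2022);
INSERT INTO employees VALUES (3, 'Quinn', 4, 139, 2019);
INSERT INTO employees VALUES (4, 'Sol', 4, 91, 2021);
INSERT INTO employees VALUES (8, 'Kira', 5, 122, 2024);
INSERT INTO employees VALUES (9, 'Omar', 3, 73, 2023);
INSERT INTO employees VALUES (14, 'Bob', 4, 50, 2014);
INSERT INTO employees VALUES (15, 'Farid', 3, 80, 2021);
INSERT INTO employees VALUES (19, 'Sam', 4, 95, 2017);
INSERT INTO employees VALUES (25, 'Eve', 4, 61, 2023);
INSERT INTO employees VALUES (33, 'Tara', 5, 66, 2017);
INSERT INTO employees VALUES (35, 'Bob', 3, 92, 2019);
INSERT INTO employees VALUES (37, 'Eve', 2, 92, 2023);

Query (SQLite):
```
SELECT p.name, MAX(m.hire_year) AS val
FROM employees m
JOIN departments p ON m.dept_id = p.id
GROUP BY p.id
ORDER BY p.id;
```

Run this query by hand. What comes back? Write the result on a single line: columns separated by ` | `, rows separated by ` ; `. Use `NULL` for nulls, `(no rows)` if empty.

Marketing | 2022 ; Support | 2023 ; Sales | 2023 ; HR | 2023 ; Engineering | 2024

Join each employees row to its departments via dept_id.
Group joined rows by departments.id; compute MAX(m.hire_year) per group.
  1: ids {2} → MAX(m.hire_year)=2022
  2: ids {37} → MAX(m.hire_year)=2023
  3: ids {9, 15, 35} → MAX(m.hire_year)=2023
  4: ids {3, 4, 14, 19, 25} → MAX(m.hire_year)=2023
  5: ids {8, 33} → MAX(m.hire_year)=2024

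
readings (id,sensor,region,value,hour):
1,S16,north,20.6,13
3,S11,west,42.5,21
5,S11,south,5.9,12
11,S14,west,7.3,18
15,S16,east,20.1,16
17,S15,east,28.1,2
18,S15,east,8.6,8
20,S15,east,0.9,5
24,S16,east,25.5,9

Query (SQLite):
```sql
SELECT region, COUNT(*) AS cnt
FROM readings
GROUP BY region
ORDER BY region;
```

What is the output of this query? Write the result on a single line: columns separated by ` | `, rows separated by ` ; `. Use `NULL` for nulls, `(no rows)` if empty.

east | 5 ; north | 1 ; south | 1 ; west | 2

Partition readings by region; compute COUNT(*) within each group.
  east: ids {15, 17, 18, 20, 24} → COUNT(*)=5
  north: ids {1} → COUNT(*)=1
  south: ids {5} → COUNT(*)=1
  west: ids {3, 11} → COUNT(*)=2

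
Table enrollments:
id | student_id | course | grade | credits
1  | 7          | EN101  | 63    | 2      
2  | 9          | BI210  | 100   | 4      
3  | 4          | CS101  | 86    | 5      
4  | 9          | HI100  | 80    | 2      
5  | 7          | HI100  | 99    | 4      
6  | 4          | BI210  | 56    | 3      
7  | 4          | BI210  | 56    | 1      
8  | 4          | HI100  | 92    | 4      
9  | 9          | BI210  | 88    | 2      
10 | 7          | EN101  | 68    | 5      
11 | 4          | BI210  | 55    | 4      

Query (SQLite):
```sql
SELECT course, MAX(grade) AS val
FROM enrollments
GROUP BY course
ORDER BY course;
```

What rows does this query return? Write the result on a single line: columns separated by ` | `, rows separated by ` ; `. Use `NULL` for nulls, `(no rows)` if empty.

Partition enrollments by course; compute MAX(grade) within each group.
  BI210: ids {2, 6, 7, 9, 11} → MAX(grade)=100
  CS101: ids {3} → MAX(grade)=86
  EN101: ids {1, 10} → MAX(grade)=68
  HI100: ids {4, 5, 8} → MAX(grade)=99

BI210 | 100 ; CS101 | 86 ; EN101 | 68 ; HI100 | 99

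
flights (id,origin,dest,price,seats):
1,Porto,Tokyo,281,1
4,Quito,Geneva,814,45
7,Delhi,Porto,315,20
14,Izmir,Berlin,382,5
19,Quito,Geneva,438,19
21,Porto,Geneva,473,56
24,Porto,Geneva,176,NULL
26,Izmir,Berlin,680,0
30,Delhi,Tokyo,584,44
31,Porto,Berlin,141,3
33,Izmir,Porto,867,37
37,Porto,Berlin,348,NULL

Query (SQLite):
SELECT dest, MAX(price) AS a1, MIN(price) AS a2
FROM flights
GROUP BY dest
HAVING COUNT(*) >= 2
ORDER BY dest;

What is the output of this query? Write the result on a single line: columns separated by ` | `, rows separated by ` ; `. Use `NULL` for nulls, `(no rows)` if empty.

Berlin | 680 | 141 ; Geneva | 814 | 176 ; Porto | 867 | 315 ; Tokyo | 584 | 281

Group flights by dest.
Per group compute: MAX(price), MIN(price).
HAVING: drop groups with fewer than 2 rows.
  Berlin: ids {14, 26, 31, 37} → MAX(price)=680, MIN(price)=141
  Geneva: ids {4, 19, 21, 24} → MAX(price)=814, MIN(price)=176
  Porto: ids {7, 33} → MAX(price)=867, MIN(price)=315
  Tokyo: ids {1, 30} → MAX(price)=584, MIN(price)=281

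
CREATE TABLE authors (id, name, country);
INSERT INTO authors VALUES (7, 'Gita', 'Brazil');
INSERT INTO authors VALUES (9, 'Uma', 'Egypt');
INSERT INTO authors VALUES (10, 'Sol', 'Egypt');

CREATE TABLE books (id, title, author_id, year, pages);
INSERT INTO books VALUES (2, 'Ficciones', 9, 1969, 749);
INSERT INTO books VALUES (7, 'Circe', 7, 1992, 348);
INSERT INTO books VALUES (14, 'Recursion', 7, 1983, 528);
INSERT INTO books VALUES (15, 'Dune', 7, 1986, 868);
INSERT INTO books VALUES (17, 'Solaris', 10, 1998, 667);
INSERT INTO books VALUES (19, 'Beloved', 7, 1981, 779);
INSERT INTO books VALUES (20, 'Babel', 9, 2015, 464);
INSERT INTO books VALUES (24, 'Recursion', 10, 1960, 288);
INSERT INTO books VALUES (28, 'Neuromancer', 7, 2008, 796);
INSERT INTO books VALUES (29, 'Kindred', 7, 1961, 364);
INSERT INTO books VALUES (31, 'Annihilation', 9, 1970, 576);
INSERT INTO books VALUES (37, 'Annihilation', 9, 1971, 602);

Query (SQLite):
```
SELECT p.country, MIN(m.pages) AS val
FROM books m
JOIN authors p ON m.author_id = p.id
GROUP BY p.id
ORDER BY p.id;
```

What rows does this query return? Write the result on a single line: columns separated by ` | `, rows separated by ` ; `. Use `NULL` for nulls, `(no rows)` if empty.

Brazil | 348 ; Egypt | 464 ; Egypt | 288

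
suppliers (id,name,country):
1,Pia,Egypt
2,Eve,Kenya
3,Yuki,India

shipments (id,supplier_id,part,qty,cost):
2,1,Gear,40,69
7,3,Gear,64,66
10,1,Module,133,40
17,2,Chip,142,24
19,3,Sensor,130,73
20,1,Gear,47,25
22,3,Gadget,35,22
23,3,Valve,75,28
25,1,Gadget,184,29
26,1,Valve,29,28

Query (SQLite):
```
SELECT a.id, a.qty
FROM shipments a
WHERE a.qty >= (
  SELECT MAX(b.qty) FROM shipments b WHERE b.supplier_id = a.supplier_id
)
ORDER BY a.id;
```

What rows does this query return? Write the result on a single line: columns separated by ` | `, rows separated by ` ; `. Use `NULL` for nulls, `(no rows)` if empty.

17 | 142 ; 19 | 130 ; 25 | 184

For each shipments row a, compute MAX(qty) over rows sharing a.supplier_id.
Keep row a if a.qty >= that per-group MAX.
  supplier_id=1: MAX(qty) = 184
  supplier_id=2: MAX(qty) = 142
  supplier_id=3: MAX(qty) = 130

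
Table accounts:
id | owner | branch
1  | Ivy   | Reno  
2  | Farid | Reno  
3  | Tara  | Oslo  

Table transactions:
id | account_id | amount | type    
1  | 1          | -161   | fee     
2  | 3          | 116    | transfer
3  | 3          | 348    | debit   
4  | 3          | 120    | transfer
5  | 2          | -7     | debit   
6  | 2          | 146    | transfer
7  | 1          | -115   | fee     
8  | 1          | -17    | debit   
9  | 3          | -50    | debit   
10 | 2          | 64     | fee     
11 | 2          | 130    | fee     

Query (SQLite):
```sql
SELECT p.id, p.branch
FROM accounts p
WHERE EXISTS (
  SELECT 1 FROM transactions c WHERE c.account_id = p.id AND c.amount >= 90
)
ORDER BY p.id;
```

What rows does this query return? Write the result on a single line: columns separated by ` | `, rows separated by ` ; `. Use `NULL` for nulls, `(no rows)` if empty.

2 | Reno ; 3 | Oslo

For each accounts row, check whether any transactions with matching account_id has amount >= 90.
Keep rows where that is true.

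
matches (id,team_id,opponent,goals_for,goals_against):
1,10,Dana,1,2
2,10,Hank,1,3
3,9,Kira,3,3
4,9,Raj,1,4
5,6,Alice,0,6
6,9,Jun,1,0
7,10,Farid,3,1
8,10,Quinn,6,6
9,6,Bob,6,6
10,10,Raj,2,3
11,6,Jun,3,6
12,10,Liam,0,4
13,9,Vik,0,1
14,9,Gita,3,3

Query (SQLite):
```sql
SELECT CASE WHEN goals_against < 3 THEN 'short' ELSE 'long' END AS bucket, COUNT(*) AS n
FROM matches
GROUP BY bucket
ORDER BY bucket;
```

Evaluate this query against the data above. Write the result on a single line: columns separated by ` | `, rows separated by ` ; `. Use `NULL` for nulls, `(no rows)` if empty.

long | 10 ; short | 4

Bucket rows by goals_against < 3 → 'short' else 'long'; count each bucket.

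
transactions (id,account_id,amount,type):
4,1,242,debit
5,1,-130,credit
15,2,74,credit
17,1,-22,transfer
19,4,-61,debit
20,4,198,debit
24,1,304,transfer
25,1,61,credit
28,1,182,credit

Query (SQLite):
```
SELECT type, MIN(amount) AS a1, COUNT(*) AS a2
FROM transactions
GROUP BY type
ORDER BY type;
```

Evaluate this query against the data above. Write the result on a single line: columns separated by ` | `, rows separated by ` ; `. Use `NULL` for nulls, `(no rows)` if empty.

credit | -130 | 4 ; debit | -61 | 3 ; transfer | -22 | 2

Group transactions by type.
Per group compute: MIN(amount), COUNT(*).
  credit: ids {5, 15, 25, 28} → MIN(amount)=-130, COUNT(*)=4
  debit: ids {4, 19, 20} → MIN(amount)=-61, COUNT(*)=3
  transfer: ids {17, 24} → MIN(amount)=-22, COUNT(*)=2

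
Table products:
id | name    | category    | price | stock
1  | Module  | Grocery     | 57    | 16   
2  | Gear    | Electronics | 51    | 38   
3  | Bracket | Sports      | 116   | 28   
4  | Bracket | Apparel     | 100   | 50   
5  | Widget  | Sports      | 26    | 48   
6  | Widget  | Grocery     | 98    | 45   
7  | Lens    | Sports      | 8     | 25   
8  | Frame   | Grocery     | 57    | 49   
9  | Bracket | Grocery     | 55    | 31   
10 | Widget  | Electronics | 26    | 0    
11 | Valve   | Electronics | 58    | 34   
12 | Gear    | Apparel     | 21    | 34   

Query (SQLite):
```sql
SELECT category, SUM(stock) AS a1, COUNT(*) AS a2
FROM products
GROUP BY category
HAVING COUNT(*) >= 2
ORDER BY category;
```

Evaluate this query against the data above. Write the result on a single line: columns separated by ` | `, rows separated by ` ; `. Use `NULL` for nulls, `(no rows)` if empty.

Group products by category.
Per group compute: SUM(stock), COUNT(*).
HAVING: drop groups with fewer than 2 rows.
  Apparel: ids {4, 12} → SUM(stock)=84, COUNT(*)=2
  Electronics: ids {2, 10, 11} → SUM(stock)=72, COUNT(*)=3
  Grocery: ids {1, 6, 8, 9} → SUM(stock)=141, COUNT(*)=4
  Sports: ids {3, 5, 7} → SUM(stock)=101, COUNT(*)=3

Apparel | 84 | 2 ; Electronics | 72 | 3 ; Grocery | 141 | 4 ; Sports | 101 | 3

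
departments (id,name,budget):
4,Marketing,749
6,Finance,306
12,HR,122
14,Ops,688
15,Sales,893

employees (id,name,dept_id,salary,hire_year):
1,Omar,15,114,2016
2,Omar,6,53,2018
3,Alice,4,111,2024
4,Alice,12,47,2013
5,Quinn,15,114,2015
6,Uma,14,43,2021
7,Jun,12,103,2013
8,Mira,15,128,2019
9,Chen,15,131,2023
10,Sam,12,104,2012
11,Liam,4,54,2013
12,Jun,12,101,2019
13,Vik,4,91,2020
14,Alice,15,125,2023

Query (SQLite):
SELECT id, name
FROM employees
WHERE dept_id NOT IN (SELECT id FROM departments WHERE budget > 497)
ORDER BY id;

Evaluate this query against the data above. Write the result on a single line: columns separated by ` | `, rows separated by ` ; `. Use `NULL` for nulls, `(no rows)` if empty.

Inner query: departments.id where budget > 497.
Outer: keep employees rows whose dept_id is not in that set.
Inner query → {4, 14, 15}

2 | Omar ; 4 | Alice ; 7 | Jun ; 10 | Sam ; 12 | Jun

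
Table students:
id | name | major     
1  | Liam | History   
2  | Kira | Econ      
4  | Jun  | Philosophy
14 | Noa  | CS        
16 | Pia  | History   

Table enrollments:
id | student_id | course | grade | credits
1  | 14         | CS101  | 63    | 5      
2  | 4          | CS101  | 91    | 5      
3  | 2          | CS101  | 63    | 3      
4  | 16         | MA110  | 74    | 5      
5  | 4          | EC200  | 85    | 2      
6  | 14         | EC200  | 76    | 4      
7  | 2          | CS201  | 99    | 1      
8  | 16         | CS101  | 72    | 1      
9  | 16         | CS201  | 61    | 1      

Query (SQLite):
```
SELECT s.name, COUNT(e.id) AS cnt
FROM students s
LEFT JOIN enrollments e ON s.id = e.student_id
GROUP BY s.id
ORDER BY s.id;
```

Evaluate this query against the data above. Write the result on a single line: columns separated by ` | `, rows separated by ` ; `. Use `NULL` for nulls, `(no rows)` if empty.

Liam | 0 ; Kira | 2 ; Jun | 2 ; Noa | 2 ; Pia | 3

LEFT JOIN keeps every students row; unmatched ones get NULL for enrollments columns.
Group by students.id and compute COUNT(e.id). COUNT(col) of an all-NULL group is 0.
  1: ids {—} → COUNT(e.id)=0
  2: ids {3, 7} → COUNT(e.id)=2
  4: ids {2, 5} → COUNT(e.id)=2
  14: ids {1, 6} → COUNT(e.id)=2
  16: ids {4, 8, 9} → COUNT(e.id)=3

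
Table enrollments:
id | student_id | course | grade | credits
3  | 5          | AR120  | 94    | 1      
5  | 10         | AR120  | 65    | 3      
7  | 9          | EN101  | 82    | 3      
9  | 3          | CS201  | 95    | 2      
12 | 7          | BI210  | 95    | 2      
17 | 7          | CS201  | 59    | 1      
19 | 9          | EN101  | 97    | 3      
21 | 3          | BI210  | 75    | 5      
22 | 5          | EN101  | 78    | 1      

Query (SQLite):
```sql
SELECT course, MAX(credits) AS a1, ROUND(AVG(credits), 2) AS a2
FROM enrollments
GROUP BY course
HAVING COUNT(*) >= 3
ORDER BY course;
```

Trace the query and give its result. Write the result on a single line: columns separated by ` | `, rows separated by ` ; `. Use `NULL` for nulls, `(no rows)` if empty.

EN101 | 3 | 2.33

Group enrollments by course.
Per group compute: MAX(credits), ROUND(AVG(credits), 2).
HAVING: drop groups with fewer than 3 rows.
  AR120: ids {3, 5} → MAX(credits)=3, ROUND(AVG(credits), 2)=2
  BI210: ids {12, 21} → MAX(credits)=5, ROUND(AVG(credits), 2)=3.5
  CS201: ids {9, 17} → MAX(credits)=2, ROUND(AVG(credits), 2)=1.5
  EN101: ids {7, 19, 22} → MAX(credits)=3, ROUND(AVG(credits), 2)=2.33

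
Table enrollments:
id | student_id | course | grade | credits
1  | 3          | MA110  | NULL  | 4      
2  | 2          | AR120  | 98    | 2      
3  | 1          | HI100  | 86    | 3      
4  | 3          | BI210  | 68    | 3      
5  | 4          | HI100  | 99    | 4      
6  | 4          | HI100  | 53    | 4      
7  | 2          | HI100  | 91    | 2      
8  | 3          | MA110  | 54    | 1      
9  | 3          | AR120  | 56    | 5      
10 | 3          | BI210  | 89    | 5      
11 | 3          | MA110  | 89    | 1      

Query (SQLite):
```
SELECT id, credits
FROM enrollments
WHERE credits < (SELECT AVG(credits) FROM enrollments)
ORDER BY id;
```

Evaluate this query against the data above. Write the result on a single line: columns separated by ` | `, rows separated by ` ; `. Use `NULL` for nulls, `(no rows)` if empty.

Scalar subquery: AVG(credits) over all enrollments rows = 3.090909 (≈; comparison uses full precision).
Keep rows where credits < that value.

2 | 2 ; 3 | 3 ; 4 | 3 ; 7 | 2 ; 8 | 1 ; 11 | 1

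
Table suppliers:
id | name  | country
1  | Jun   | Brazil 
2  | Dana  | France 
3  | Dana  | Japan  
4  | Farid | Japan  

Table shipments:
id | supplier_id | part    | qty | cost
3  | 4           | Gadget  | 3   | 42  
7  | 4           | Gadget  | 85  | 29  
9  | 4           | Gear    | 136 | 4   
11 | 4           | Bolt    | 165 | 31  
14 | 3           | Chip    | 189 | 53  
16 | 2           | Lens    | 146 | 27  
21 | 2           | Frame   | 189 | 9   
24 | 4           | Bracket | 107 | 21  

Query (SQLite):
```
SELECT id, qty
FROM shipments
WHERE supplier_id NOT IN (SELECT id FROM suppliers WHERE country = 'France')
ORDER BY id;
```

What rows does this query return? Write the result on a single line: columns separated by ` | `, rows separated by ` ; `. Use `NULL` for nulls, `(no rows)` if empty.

3 | 3 ; 7 | 85 ; 9 | 136 ; 11 | 165 ; 14 | 189 ; 24 | 107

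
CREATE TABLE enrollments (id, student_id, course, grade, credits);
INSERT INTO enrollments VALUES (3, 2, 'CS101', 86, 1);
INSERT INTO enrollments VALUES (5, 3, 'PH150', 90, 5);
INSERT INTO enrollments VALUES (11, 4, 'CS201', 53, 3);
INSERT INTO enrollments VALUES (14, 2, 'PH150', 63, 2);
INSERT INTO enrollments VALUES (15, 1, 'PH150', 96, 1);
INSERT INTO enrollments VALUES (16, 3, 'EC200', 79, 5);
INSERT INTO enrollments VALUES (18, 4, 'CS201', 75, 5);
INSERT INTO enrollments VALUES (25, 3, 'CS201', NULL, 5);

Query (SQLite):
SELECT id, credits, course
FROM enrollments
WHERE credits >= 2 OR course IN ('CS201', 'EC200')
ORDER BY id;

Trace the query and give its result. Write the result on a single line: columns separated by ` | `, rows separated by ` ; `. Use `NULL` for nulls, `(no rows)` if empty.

5 | 5 | PH150 ; 11 | 3 | CS201 ; 14 | 2 | PH150 ; 16 | 5 | EC200 ; 18 | 5 | CS201 ; 25 | 5 | CS201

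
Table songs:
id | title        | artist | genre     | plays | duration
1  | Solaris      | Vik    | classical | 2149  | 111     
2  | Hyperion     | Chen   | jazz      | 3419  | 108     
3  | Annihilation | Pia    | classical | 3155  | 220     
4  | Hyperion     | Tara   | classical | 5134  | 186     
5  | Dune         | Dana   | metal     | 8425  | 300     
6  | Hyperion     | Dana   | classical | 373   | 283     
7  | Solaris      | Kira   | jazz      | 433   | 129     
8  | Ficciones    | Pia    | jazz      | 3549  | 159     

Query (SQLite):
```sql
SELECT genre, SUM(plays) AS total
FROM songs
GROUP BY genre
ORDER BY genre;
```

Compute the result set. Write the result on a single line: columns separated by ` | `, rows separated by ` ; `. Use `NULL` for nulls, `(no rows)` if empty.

Partition songs by genre; compute SUM(plays) within each group.
  classical: ids {1, 3, 4, 6} → SUM(plays)=10811
  jazz: ids {2, 7, 8} → SUM(plays)=7401
  metal: ids {5} → SUM(plays)=8425

classical | 10811 ; jazz | 7401 ; metal | 8425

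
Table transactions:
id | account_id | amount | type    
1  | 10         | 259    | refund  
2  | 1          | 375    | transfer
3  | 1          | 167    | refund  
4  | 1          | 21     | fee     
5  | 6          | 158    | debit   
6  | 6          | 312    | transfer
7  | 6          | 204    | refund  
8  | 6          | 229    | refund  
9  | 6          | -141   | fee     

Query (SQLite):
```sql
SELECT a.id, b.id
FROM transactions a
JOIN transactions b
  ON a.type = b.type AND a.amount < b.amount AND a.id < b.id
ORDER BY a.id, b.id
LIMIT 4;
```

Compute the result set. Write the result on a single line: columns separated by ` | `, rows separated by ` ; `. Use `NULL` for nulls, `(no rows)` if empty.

Pairs (a,b) with same type, a.amount < b.amount, a.id < b.id.
type groups: debit:{5} fee:{4,9} refund:{1,3,7,8} transfer:{2,6}
Ordered by (a.id, b.id); first 4.

3 | 7 ; 3 | 8 ; 7 | 8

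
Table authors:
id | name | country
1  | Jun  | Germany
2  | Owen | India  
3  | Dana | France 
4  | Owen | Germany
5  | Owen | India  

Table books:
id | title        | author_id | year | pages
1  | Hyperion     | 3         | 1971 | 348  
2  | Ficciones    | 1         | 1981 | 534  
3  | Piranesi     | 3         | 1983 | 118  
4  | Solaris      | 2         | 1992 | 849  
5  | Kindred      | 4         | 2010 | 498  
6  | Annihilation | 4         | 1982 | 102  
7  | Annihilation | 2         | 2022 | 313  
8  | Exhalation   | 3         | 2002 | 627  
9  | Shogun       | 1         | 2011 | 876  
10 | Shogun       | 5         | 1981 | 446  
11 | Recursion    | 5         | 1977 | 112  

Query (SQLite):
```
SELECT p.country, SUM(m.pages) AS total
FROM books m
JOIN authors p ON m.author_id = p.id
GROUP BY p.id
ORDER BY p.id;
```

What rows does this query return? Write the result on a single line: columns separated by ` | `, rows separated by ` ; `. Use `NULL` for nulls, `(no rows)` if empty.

Germany | 1410 ; India | 1162 ; France | 1093 ; Germany | 600 ; India | 558

Join each books row to its authors via author_id.
Group joined rows by authors.id; compute SUM(m.pages) per group.
  1: ids {2, 9} → SUM(m.pages)=1410
  2: ids {4, 7} → SUM(m.pages)=1162
  3: ids {1, 3, 8} → SUM(m.pages)=1093
  4: ids {5, 6} → SUM(m.pages)=600
  5: ids {10, 11} → SUM(m.pages)=558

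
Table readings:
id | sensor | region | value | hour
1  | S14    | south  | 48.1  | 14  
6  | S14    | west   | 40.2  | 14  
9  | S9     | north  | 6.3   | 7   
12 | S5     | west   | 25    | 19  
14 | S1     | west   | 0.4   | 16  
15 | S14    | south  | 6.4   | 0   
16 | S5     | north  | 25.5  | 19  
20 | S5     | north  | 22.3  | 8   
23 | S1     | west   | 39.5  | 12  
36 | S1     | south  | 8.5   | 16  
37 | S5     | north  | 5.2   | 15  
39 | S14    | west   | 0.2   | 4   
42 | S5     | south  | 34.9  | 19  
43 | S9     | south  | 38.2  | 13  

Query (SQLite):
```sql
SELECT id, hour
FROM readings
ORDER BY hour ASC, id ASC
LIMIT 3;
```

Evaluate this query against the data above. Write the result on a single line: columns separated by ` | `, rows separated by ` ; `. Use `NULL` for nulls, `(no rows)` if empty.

15 | 0 ; 39 | 4 ; 9 | 7

Sort by hour asc, tiebreak id asc: (0, id=15), (4, id=39), (7, id=9), (8, id=20), (12, id=23), (13, id=43) …. Take first 3.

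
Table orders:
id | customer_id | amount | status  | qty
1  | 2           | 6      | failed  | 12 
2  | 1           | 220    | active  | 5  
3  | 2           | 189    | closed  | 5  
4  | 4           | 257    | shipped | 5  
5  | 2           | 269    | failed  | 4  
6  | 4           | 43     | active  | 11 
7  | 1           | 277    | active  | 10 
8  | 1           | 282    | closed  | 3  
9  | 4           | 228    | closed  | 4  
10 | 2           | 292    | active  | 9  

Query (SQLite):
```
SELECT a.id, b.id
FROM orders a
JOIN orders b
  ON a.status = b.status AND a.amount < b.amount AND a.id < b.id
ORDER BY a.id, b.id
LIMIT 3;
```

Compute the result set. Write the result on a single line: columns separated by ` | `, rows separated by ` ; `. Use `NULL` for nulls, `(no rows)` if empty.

1 | 5 ; 2 | 7 ; 2 | 10

Pairs (a,b) with same status, a.amount < b.amount, a.id < b.id.
status groups: active:{2,6,7,10} closed:{3,8,9} failed:{1,5} shipped:{4}
Ordered by (a.id, b.id); first 3.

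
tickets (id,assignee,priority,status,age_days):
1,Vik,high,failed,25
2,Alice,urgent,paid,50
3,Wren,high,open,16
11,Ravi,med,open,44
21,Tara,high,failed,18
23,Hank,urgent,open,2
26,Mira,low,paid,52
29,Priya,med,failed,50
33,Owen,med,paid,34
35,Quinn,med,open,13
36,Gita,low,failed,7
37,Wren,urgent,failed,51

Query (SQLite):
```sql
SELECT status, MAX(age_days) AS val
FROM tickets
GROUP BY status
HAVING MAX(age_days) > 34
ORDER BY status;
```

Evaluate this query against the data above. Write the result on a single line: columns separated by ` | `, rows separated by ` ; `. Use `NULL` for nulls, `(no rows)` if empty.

Partition tickets by status; compute MAX(age_days) within each group.
HAVING: keep groups where MAX(age_days) > 34.
  failed: ids {1, 21, 29, 36, 37} → MAX(age_days)=51
  open: ids {3, 11, 23, 35} → MAX(age_days)=44
  paid: ids {2, 26, 33} → MAX(age_days)=52

failed | 51 ; open | 44 ; paid | 52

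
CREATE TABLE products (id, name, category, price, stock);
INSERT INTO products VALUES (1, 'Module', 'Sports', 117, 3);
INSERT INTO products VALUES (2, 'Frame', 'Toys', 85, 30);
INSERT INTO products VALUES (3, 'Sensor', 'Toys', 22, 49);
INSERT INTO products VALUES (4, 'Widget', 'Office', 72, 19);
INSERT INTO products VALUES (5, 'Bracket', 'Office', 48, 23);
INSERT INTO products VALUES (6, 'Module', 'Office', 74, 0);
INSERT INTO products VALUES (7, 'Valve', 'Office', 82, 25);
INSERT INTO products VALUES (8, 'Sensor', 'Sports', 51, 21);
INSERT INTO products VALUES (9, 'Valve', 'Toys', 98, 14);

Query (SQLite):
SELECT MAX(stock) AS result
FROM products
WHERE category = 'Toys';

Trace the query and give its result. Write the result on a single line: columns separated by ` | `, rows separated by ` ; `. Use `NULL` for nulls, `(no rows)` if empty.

Rows where category='Toys' → stock values: [30, 49, 14].
MAX of non-NULL values = 49.

49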